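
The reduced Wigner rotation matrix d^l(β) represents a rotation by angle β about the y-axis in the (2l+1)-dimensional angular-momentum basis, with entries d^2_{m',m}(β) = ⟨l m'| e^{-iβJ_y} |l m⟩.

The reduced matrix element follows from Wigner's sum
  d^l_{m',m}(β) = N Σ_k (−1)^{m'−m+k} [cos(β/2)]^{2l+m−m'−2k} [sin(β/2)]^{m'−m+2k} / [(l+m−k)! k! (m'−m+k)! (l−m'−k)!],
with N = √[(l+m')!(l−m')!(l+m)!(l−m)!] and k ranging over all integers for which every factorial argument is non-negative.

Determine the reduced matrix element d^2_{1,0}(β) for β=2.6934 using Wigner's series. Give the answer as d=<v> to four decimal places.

d^2_{1,0}(β=2.6934) via Wigner's sum:
c=cos(2.6934/2)=0.222225, s=sin(2.6934/2)=0.974995; N=√[6·1·2·2]=4.898979
k∈{0,1} keeps every argument non-negative
  k=0: (−1)^1·4.8990/(2)·0.2222^3·0.9750^1 = -0.026210
  k=1: (−1)^2·4.8990/(2)·0.2222^1·0.9750^3 = +0.504518
d^2_{1,0}(2.6934) = -0.026210 +0.504518 = +0.478309

d=0.4783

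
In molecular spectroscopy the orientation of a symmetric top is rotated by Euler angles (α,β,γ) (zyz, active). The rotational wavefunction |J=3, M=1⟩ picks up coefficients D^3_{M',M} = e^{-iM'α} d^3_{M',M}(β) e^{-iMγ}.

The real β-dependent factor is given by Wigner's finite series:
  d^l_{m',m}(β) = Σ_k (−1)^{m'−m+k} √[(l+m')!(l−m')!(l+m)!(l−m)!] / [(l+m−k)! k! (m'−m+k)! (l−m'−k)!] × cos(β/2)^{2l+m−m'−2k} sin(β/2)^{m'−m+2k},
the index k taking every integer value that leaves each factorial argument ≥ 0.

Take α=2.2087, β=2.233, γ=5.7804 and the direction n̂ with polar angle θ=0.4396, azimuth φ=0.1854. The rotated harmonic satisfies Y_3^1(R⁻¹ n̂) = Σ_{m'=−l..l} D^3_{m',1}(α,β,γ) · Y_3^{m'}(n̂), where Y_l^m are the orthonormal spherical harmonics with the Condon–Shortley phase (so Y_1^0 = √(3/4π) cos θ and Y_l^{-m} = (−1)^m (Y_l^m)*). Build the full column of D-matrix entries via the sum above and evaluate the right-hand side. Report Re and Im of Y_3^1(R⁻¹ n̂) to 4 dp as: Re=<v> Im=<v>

Need the full column D^3_{m',1} for m'=−3..3 at α=2.2087, β=2.233, γ=5.7804.
cos(β/2)=0.438830, sin(β/2)=0.898570
d^3_{-3,1}: single k=4 term ⇒ +0.486235;  D = +0.322475+0.363916i
d^3_{-2,1}: k∈[3..4] ⇒ +0.387771 -0.812936 = -0.425165;  D = -0.087713+0.416019i
d^3_{-1,1}: k∈[2..4] ⇒ +0.179656 -1.004363 +0.526395 = -0.298312;  D = +0.271142-0.124387i
d^3_{0,1}: k∈[1..3] ⇒ +0.050655 -0.637172 +0.890526 = +0.304009;  D = +0.266386+0.146492i
d^3_{1,1}: k∈[0..2] ⇒ +0.007141 -0.239541 +0.753272 = +0.520873;  D = -0.070165-0.516125i
d^3_{2,1}: k∈[0..1] ⇒ -0.046242 +0.387771 = +0.341529;  D = -0.244468+0.238490i
d^3_{3,1}: single k=0 term ⇒ +0.115967;  D = +0.114488+0.018461i
Y_3^{m'}(θ=0.4396,φ=0.1854) and Σ D·Y over m':
  (+0.3225+0.3639i)·(+0.0273-0.0170i)  (-0.0877+0.4160i)·(+0.1561-0.0607i)  (+0.2711-0.1244i)·(+0.4183-0.0785i)  (+0.2664+0.1465i)·(+0.3696+0.0000i)  (-0.0702-0.5161i)·(-0.4183-0.0785i)  (-0.2445+0.2385i)·(+0.1561+0.0607i)  (+0.1145+0.0185i)·(-0.0273-0.0170i)
Y_3^1(R⁻¹ n̂) = +0.162060+0.296921i

Re=0.1621 Im=0.2969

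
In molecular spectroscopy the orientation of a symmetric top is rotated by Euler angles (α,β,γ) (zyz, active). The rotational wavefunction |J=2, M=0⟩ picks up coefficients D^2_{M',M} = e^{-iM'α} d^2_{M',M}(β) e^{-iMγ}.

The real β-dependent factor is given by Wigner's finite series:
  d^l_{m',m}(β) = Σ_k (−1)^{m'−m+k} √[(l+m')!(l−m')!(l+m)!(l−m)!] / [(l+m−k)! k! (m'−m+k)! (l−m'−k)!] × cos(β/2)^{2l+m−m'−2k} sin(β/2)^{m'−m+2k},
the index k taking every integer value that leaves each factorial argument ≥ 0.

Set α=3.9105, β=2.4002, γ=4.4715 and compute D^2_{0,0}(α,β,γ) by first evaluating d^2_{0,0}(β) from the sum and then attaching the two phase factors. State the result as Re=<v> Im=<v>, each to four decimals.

Split into d^2_{0,0}(β=2.4002) × two z-phases.
Half-angle: c=0.362265, s=0.932075. N=√(2·2·2·2)=4.000000
k: max(0,(0)−(0))=0 … min(2+(0),2−(0))=2
  k=0: (−1)^0·4.0000/(4)·0.3623^4·0.9321^0 = +0.017223
  k=1: (−1)^1·4.0000/(1)·0.3623^2·0.9321^2 = -0.456051
  k=2: (−1)^2·4.0000/(4)·0.3623^0·0.9321^4 = +0.754752
d^2_{0,0}(2.4002) = +0.017223 -0.456051 +0.754752 = +0.315923
Attach z-rotation phases: D = e^{-i(0)(3.9105)}·(+0.315923)·e^{-i(0)(4.4715)} = +0.315923+0.000000i

Re=0.3159 Im=0.0000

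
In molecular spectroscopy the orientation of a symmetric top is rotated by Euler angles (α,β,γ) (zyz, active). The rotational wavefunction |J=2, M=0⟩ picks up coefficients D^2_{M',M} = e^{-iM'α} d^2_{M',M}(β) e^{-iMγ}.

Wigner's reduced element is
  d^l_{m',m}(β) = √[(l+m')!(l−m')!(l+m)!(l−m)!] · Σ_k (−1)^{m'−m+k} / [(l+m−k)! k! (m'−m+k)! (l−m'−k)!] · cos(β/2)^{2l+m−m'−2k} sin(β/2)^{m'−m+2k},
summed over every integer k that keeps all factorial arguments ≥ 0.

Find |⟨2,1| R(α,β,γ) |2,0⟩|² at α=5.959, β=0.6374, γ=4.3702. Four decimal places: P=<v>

P=0.3431

Split into d^2_{1,0}(β=0.6374) × two z-phases.
c=cos(0.6374/2)=0.949644, s=sin(0.6374/2)=0.313332; N=√[6·1·2·2]=4.898979
k: max(0,(0)−(1))=0 … min(2+(0),2−(1))=1
  k=0: (−1)^1·4.8990/(2)·0.9496^3·0.3133^1 = -0.657299
  k=1: (−1)^2·4.8990/(2)·0.9496^1·0.3133^3 = +0.071557
d^2_{1,0}(0.6374) = -0.657299 +0.071557 = -0.585742
|D^2_{1,0}|² = |d^2_{1,0}(β)|² = (-0.585742)² = 0.343093 (the z-rotation phases have unit modulus)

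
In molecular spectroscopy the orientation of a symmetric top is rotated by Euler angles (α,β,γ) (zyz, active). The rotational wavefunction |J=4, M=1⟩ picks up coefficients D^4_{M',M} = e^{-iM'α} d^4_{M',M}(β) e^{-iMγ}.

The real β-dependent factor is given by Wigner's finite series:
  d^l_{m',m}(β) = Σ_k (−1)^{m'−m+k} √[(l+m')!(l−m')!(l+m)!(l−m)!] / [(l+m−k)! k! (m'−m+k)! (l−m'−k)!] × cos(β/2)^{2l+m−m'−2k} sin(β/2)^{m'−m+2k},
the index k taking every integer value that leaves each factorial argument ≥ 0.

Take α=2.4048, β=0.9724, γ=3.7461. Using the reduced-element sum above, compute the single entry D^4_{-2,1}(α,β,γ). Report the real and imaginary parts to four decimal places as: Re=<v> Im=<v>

D^4_{-2,1}(2.4048,0.9724,3.7461) = e^{-i·-2·2.4048}·d^4_{-2,1}(0.9724)·e^{-i·1·3.7461}. Compute d first:
Half-angle: c=0.884115, s=0.467270. N=√(2·720·120·6)=1018.233765
The bounds max(0,m−m')=3 and min(l+m,l−m')=5 give 3 terms
  k=3: (−1)^0·1018.2338/(72)·0.8841^5·0.4673^3 = +0.779401
  k=4: (−1)^1·1018.2338/(48)·0.8841^3·0.4673^5 = -0.326565
  k=5: (−1)^2·1018.2338/(240)·0.8841^1·0.4673^7 = +0.018244
d^4_{-2,1}(0.9724) = +0.779401 -0.326565 +0.018244 = +0.471080
Phases: e^{-i·(-2)·2.4048}=+0.097058-0.995279i, e^{-i·(1)·3.7461}=-0.822782+0.568357i ⇒ D=+0.228858+0.411753i

Re=0.2289 Im=0.4118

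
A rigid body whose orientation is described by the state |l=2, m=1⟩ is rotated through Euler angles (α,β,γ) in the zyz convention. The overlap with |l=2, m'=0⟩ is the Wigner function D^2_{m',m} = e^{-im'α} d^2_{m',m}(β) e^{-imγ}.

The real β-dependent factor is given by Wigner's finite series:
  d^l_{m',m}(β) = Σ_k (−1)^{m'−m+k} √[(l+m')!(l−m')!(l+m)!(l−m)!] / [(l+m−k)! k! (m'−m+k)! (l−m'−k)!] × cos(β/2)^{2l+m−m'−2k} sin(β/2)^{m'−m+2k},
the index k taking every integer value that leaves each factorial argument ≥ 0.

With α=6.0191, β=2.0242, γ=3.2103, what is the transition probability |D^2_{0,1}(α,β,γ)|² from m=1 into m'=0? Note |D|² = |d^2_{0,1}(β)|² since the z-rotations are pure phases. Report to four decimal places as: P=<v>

P=0.2326

Split into d^2_{0,1}(β=2.0242) × two z-phases.
c=cos(2.0242/2)=0.530081, s=sin(2.0242/2)=0.847947; N=√[2·2·6·1]=4.898979
k∈{1,2} keeps every argument non-negative
  k=1: (−1)^0·4.8990/(2)·0.5301^3·0.8479^1 = +0.309365
  k=2: (−1)^1·4.8990/(2)·0.5301^1·0.8479^3 = -0.791633
d^2_{0,1}(2.0242) = +0.309365 -0.791633 = -0.482268
|D^2_{0,1}|² = |d^2_{0,1}(β)|² = (-0.482268)² = 0.232582 (the z-rotation phases have unit modulus)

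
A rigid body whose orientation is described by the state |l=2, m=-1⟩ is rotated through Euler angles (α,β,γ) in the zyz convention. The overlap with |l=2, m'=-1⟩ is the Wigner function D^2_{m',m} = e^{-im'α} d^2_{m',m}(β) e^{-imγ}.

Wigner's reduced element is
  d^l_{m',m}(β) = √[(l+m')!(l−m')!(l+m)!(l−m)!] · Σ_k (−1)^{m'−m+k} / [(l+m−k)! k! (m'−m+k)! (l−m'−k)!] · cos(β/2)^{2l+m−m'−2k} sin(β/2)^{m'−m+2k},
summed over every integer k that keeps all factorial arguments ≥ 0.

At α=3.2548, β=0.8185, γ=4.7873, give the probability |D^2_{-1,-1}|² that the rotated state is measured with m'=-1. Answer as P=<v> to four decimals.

First d^2_{-1,-1}(β=0.8185), then the phase factors e^{-i(-1)α} and e^{-i(-1)γ}:
c=cos(0.8185/2)=0.917420, s=sin(0.8185/2)=0.397921; N=√[1·6·1·6]=6.000000
k∈{0,1} keeps every argument non-negative
  k=0: (−1)^0·6.0000/(6)·0.9174^4·0.3979^0 = +0.708389
  k=1: (−1)^1·6.0000/(2)·0.9174^2·0.3979^2 = -0.399808
d^2_{-1,-1}(0.8185) = +0.708389 -0.399808 = +0.308581
|D^2_{-1,-1}|² = |d^2_{-1,-1}(β)|² = (+0.308581)² = 0.095222 (the z-rotation phases have unit modulus)

P=0.0952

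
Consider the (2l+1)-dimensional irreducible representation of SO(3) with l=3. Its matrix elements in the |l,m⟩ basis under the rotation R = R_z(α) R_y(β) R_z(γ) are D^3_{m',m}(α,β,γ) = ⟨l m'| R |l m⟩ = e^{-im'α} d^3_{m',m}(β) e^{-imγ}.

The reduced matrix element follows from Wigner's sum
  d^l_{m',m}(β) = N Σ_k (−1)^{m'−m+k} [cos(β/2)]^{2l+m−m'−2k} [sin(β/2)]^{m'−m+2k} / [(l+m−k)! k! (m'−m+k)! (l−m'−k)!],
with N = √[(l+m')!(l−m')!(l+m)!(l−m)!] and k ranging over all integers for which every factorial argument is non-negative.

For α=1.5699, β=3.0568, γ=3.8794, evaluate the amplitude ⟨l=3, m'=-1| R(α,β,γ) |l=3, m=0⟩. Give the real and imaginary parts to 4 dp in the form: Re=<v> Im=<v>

D^3_{-1,0}(1.5699,3.0568,3.8794) = e^{-i·-1·1.5699}·d^3_{-1,0}(3.0568)·e^{-i·0·3.8794}. Compute d first:
Half-angle: c=0.042384, s=0.999101. N=√(2·24·6·6)=41.569219
Admissible k: 1..3 (factorial args all ≥0)
  k=1: (−1)^0·41.5692/(12)·0.0424^5·0.9991^1 = +0.000000
  k=2: (−1)^1·41.5692/(4)·0.0424^3·0.9991^3 = -0.000789
  k=3: (−1)^2·41.5692/(12)·0.0424^1·0.9991^5 = +0.146163
d^3_{-1,0}(3.0568) = +0.000000 -0.000789 +0.146163 = +0.145374
Attach z-rotation phases: D = e^{-i(-1)(1.5699)}·(+0.145374)·e^{-i(0)(3.8794)} = +0.000130+0.145374i

Re=0.0001 Im=0.1454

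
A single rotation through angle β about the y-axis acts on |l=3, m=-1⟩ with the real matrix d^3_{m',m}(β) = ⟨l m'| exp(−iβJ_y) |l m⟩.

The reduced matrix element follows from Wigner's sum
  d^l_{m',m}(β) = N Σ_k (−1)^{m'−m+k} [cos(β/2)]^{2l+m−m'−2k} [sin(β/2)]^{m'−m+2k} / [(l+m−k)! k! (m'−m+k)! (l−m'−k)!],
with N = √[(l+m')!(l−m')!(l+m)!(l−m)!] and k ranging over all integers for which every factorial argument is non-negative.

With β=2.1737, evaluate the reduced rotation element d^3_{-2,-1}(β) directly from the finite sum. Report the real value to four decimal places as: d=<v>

d=-0.3808

d^3_{-2,-1}(β=2.1737) via Wigner's sum:
With c≡cos(β/2)=0.465276 and s≡sin(β/2)=0.885166, N=[1·120·2·24]^{1/2}=75.894664
Admissible k: 1..2 (factorial args all ≥0)
  k=1: (−1)^0·75.8947/(24)·0.4653^5·0.8852^1 = +0.061035
  k=2: (−1)^1·75.8947/(12)·0.4653^3·0.8852^3 = -0.441810
d^3_{-2,-1}(2.1737) = +0.061035 -0.441810 = -0.380775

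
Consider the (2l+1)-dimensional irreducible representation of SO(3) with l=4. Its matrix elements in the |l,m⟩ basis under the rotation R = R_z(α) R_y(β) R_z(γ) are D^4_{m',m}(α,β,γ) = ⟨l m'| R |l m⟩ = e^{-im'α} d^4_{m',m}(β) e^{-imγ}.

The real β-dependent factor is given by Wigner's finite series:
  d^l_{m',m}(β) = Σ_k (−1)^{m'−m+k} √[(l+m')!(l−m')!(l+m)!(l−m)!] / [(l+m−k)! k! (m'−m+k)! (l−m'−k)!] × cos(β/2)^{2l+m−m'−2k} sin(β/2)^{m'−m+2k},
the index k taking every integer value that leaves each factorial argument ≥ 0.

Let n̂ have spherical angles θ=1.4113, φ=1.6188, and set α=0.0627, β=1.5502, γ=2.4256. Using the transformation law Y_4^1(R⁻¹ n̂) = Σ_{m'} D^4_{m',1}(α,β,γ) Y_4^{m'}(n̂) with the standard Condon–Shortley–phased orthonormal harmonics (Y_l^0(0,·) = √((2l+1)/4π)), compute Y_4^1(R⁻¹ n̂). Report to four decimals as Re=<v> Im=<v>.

Need the full column D^4_{m',1} for m'=−4..4 at α=0.0627, β=1.5502, γ=2.4256.
cos(β/2)=0.714351, sin(β/2)=0.699788
d^4_{-4,1}: single k=5 term ⇒ +0.457783;  D = -0.259995-0.376787i
d^4_{-3,1}: k∈[4..5] ⇒ +0.826096 -0.475654 = +0.350442;  D = -0.216713-0.275400i
d^4_{-2,1}: k∈[3..5] ⇒ +0.901513 -1.297694 +0.249064 = -0.147117;  D = +0.098042+0.109686i
d^4_{-1,1}: k∈[2..5] ⇒ +0.650733 -1.873410 +0.898901 -0.057508 = -0.381285;  D = +0.271411+0.267795i
d^4_{0,1}: k∈[1..4] ⇒ +0.297073 -1.710501 +1.641467 -0.262537 = -0.034497;  D = +0.026026+0.022643i
d^4_{1,1}: k∈[0..3] ⇒ +0.067810 -0.976099 +1.873410 -0.599267 = +0.365854;  D = -0.290520-0.222367i
d^4_{2,1}: k∈[0..2] ⇒ -0.281828 +1.352270 -0.865129 = +0.205312;  D = -0.170535-0.114329i
d^4_{3,1}: k∈[0..1] ⇒ +0.516503 -0.826096 = -0.309593;  D = +0.267448+0.155946i
d^4_{4,1}: single k=0 term ⇒ -0.477036;  D = +0.426344+0.213996i
Y_4^{m'}(θ=1.4113,φ=1.6188) and Σ D·Y over m':
  (-0.2600-0.3768i)·(+0.4128-0.0802i)  (-0.2167-0.2754i)·(+0.0275+0.1893i)  (+0.0980+0.1097i)·(+0.2673-0.0257i)  (+0.2714+0.2678i)·(+0.0101+0.2092i)  (+0.0260+0.0226i)·(+0.2397+0.0000i)  (-0.2905-0.2224i)·(-0.0101+0.2092i)  (-0.1705-0.1143i)·(+0.2673+0.0257i)  (+0.2674+0.1559i)·(-0.0275+0.1893i)  (+0.4263+0.2140i)·(+0.4128+0.0802i)
Y_4^1(R⁻¹ n̂) = +0.019351-0.016155i

Re=0.0194 Im=-0.0162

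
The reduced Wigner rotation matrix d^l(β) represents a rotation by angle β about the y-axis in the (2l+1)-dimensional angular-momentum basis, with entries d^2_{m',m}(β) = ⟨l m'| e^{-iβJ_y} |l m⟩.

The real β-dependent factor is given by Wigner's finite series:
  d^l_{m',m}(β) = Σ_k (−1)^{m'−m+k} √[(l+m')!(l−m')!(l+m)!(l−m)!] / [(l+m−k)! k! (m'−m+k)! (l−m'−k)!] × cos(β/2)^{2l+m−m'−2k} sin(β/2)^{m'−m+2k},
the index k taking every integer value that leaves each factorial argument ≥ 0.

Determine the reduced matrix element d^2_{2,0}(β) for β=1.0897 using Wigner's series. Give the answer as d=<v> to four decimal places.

d=0.4812

d^2_{2,0}(β=1.0897) via Wigner's sum:
c=cos(1.0897/2)=0.855205, s=sin(1.0897/2)=0.518290; N=√[24·1·2·2]=9.797959
The bounds max(0,m−m')=0 and min(l+m,l−m')=0 give 1 term
  k=0: (−1)^2·9.7980/(4)·0.8552^2·0.5183^2 = +0.481240
d^2_{2,0}(1.0897) = +0.481240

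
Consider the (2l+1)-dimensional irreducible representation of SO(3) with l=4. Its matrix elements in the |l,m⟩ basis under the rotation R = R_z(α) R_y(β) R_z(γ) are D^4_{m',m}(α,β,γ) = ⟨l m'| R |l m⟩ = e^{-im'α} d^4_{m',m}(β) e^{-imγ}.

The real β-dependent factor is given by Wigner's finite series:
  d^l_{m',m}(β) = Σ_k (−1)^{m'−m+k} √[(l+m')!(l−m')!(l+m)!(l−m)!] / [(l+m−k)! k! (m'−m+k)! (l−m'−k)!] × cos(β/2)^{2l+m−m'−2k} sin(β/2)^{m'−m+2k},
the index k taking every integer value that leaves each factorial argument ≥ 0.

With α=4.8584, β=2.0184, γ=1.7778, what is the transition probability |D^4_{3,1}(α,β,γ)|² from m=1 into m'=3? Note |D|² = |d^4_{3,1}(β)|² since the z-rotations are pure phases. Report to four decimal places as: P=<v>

Split into d^4_{3,1}(β=2.0184) × two z-phases.
With c≡cos(β/2)=0.532538 and s≡sin(β/2)=0.846406, N=[5040·1·120·6]^{1/2}=1904.940944
k: max(0,(1)−(3))=0 … min(4+(1),4−(3))=1
  k=0: (−1)^2·1904.9409/(240)·0.5325^6·0.8464^2 = +0.129697
  k=1: (−1)^3·1904.9409/(144)·0.5325^4·0.8464^4 = -0.546055
d^4_{3,1}(2.0184) = +0.129697 -0.546055 = -0.416358
|D^4_{3,1}|² = |d^4_{3,1}(β)|² = (-0.416358)² = 0.173354 (the z-rotation phases have unit modulus)

P=0.1734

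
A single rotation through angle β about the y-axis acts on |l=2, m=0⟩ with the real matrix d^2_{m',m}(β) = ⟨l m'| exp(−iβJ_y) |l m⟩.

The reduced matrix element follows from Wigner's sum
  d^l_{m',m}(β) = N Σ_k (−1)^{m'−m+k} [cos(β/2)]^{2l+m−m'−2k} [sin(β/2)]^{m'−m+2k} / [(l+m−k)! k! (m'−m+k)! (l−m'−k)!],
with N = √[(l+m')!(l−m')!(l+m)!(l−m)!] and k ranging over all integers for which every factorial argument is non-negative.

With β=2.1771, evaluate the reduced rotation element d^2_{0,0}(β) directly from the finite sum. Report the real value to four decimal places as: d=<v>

d=-0.0129

d^2_{0,0}(β=2.1771) via Wigner's sum:
Half-angle: c=0.463770, s=0.885955. N=√(2·2·2·2)=4.000000
k∈{0,1,2} keeps every argument non-negative
  k=0: (−1)^0·4.0000/(4)·0.4638^4·0.8860^0 = +0.046261
  k=1: (−1)^1·4.0000/(1)·0.4638^2·0.8860^2 = -0.675289
  k=2: (−1)^2·4.0000/(4)·0.4638^0·0.8860^4 = +0.616095
d^2_{0,0}(2.1771) = +0.046261 -0.675289 +0.616095 = -0.012934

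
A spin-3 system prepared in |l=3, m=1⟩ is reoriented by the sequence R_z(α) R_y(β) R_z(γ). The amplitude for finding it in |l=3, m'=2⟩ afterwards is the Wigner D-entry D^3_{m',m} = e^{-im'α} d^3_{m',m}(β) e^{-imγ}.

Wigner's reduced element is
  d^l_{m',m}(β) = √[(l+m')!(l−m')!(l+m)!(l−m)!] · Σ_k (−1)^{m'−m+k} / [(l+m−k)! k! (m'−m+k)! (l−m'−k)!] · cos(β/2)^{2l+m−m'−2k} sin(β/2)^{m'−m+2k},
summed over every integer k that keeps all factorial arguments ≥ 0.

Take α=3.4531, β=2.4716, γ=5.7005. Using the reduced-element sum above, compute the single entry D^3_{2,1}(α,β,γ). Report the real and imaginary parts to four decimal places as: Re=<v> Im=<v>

Re=0.1777 Im=-0.0072

First d^3_{2,1}(β=2.4716), then the phase factors e^{-i(2)α} and e^{-i(1)γ}:
c=cos(2.4716/2)=0.328766, s=sin(2.4716/2)=0.944412; N=√[120·1·24·2]=75.894664
Admissible k: 0..1 (factorial args all ≥0)
  k=0: (−1)^1·75.8947/(24)·0.3288^5·0.9444^1 = -0.011471
  k=1: (−1)^2·75.8947/(12)·0.3288^3·0.9444^3 = +0.189310
d^3_{2,1}(2.4716) = -0.011471 +0.189310 = +0.177839
Phases: e^{-i·(2)·3.4531}=+0.812123-0.583486i, e^{-i·(1)·5.7005}=+0.834988+0.550268i ⇒ D=+0.177694-0.007170i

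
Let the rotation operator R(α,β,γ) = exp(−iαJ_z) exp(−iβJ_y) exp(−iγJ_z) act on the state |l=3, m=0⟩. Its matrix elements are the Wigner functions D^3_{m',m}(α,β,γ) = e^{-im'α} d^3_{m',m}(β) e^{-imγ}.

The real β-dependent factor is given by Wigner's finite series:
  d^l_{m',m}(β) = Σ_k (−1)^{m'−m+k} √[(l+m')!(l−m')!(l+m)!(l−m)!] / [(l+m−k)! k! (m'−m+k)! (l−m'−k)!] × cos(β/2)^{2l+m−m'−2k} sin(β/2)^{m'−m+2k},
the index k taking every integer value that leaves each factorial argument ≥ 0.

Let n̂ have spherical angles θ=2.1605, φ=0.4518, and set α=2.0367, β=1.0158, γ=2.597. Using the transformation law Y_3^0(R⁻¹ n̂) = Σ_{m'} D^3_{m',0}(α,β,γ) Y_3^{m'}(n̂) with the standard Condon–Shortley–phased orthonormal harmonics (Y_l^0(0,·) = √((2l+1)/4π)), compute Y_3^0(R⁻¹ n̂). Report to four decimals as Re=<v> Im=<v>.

Re=0.2873 Im=0.0000

Need the full column D^3_{m',0} for m'=−3..3 at α=2.0367, β=1.0158, γ=2.597.
cos(β/2)=0.873768, sin(β/2)=0.486343
d^3_{-3,0}: single k=3 term ⇒ +0.343188;  D = +0.338060-0.059105i
d^3_{-2,0}: k∈[2..3] ⇒ +0.755146 -0.233951 = +0.521195;  D = -0.310832-0.418363i
d^3_{-1,0}: k∈[1..3] ⇒ +0.858052 -0.797497 +0.082357 = +0.142913;  D = -0.064201+0.127680i
d^3_{0,0}: k∈[0..3] ⇒ +0.445016 -1.240831 +0.384421 -0.013233 = -0.424627;  D = -0.424627+0.000000i
d^3_{1,0}: k∈[0..2] ⇒ -0.858052 +0.797497 -0.082357 = -0.142913;  D = +0.064201+0.127680i
d^3_{2,0}: k∈[0..1] ⇒ +0.755146 -0.233951 = +0.521195;  D = -0.310832+0.418363i
d^3_{3,0}: single k=0 term ⇒ -0.343188;  D = -0.338060-0.059105i
Y_3^{m'}(θ=2.1605,φ=0.4518) and Σ D·Y over m':
  (+0.3381-0.0591i)·(+0.0512-0.2340i)  (-0.3108-0.4184i)·(-0.2429+0.3084i)  (-0.0642+0.1277i)·(+0.1320-0.0641i)  (-0.4246+0.0000i)·(+0.3017+0.0000i)  (+0.0642+0.1277i)·(-0.1320-0.0641i)  (-0.3108+0.4184i)·(-0.2429-0.3084i)  (-0.3381-0.0591i)·(-0.0512-0.2340i)
Y_3^0(R⁻¹ n̂) = +0.287313+0.000000i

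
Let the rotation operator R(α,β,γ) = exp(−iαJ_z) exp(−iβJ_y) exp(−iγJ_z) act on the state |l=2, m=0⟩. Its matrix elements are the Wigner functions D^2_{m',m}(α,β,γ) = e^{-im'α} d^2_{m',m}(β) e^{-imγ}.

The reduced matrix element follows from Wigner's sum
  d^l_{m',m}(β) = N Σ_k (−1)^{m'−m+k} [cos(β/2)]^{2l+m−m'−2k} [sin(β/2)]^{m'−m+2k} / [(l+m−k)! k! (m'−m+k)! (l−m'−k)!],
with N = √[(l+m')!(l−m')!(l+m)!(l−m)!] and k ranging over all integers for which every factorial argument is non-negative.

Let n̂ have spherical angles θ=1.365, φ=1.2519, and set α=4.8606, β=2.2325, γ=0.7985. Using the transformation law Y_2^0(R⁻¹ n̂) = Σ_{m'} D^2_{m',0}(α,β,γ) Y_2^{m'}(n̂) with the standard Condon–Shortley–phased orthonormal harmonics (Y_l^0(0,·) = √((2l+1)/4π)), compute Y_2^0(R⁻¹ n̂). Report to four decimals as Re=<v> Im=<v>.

Re=0.3133 Im=0.0000

Need the full column D^2_{m',0} for m'=−2..2 at α=4.8606, β=2.2325, γ=0.7985.
cos(β/2)=0.439055, sin(β/2)=0.898460
d^2_{-2,0}: single k=2 term ⇒ +0.381163;  D = -0.364540-0.111338i
d^2_{-1,0}: k∈[1..2] ⇒ +0.186265 -0.779994 = -0.593729;  D = -0.087675+0.587220i
d^2_{0,0}: k∈[0..2] ⇒ +0.037160 -0.622437 +0.651622 = +0.066345;  D = +0.066345+0.000000i
d^2_{1,0}: k∈[0..1] ⇒ -0.186265 +0.779994 = +0.593729;  D = +0.087675+0.587220i
d^2_{2,0}: single k=0 term ⇒ +0.381163;  D = -0.364540+0.111338i
Y_2^{m'}(θ=1.365,φ=1.2519) and Σ D·Y over m':
  (-0.3645-0.1113i)·(-0.2974-0.2204i)  (-0.0877+0.5872i)·(+0.0485-0.1467i)  (+0.0663+0.0000i)·(-0.2759+0.0000i)  (+0.0877+0.5872i)·(-0.0485-0.1467i)  (-0.3645+0.1113i)·(-0.2974+0.2204i)
Y_2^0(R⁻¹ n̂) = +0.313280+0.000000i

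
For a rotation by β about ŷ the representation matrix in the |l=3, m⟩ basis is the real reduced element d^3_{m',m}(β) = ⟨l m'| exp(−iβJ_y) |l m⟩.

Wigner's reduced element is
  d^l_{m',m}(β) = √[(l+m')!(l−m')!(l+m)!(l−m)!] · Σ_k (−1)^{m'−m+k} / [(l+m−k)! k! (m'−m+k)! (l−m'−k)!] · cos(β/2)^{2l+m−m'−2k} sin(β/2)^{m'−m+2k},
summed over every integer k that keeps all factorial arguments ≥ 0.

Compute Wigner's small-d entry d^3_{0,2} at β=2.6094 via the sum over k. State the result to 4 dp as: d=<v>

d^3_{0,2}(β=2.6094) via Wigner's sum:
With c≡cos(β/2)=0.262967 and s≡sin(β/2)=0.964805, N=[6·6·120·1]^{1/2}=65.726707
k∈{2,3} keeps every argument non-negative
  k=2: (−1)^0·65.7267/(12)·0.2630^4·0.9648^2 = +0.024381
  k=3: (−1)^1·65.7267/(12)·0.2630^2·0.9648^4 = -0.328187
d^3_{0,2}(2.6094) = +0.024381 -0.328187 = -0.303806

d=-0.3038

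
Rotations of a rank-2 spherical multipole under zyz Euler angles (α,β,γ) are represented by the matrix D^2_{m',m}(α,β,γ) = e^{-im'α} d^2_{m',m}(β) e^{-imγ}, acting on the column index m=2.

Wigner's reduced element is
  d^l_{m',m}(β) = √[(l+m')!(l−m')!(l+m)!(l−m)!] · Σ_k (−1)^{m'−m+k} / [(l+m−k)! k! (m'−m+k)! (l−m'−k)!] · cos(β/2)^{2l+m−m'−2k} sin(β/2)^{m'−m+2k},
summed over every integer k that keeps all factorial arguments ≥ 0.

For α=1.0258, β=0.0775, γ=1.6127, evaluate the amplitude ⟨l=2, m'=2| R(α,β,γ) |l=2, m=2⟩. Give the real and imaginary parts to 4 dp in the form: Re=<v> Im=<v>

Re=0.5335 Im=0.8423

Split into d^2_{2,2}(β=0.0775) × two z-phases.
c=cos(0.0775/2)=0.999249, s=sin(0.0775/2)=0.038740; N=√[24·1·24·1]=24.000000
k: max(0,(2)−(2))=0 … min(2+(2),2−(2))=0
  k=0: (−1)^0·24.0000/(24)·0.9992^4·0.0387^0 = +0.997001
d^2_{2,2}(0.0775) = +0.997001
D = (-0.462492-0.886624i)·(+0.997001)·(-0.996490+0.083709i) = +0.533482+0.842263i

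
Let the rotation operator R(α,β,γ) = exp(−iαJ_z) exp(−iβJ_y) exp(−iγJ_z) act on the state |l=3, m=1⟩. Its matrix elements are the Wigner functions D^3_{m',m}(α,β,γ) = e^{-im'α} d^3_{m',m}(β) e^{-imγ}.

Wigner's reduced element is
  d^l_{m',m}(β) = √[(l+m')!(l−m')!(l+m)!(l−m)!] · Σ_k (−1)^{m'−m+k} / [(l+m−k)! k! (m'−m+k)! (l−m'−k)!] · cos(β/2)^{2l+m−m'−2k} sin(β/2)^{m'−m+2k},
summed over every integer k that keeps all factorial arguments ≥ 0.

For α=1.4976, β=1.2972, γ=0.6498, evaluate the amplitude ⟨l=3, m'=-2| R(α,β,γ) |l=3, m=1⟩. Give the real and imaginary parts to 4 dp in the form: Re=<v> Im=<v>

Split into d^3_{-2,1}(β=1.2972) × two z-phases.
c=cos(1.2972/2)=0.796930, s=sin(1.2972/2)=0.604071; N=√[1·120·24·2]=75.894664
The bounds max(0,m−m')=3 and min(l+m,l−m')=4 give 2 terms
  k=3: (−1)^0·75.8947/(12)·0.7969^3·0.6041^3 = +0.705595
  k=4: (−1)^1·75.8947/(24)·0.7969^1·0.6041^5 = -0.202704
d^3_{-2,1}(1.2972) = +0.705595 -0.202704 = +0.502892
D = (-0.989304+0.145870i)·(+0.502892)·(+0.796205-0.605027i) = -0.351739+0.359416i

Re=-0.3517 Im=0.3594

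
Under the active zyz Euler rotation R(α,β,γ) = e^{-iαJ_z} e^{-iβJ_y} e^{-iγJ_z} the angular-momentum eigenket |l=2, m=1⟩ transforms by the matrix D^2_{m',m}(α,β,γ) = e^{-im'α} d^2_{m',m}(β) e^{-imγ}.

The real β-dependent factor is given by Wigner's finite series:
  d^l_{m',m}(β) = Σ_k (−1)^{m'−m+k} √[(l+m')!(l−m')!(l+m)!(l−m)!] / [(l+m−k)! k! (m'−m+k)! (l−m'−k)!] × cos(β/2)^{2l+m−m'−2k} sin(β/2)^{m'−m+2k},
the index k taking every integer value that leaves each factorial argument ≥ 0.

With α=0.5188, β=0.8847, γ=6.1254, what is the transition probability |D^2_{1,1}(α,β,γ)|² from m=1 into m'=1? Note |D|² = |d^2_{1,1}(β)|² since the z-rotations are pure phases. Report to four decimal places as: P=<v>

First d^2_{1,1}(β=0.8847), then the phase factors e^{-i(1)α} and e^{-i(1)γ}:
Half-angle: c=0.903748, s=0.428064. N=√(6·1·6·1)=6.000000
k∈{0,1} keeps every argument non-negative
  k=0: (−1)^0·6.0000/(6)·0.9037^4·0.4281^0 = +0.667098
  k=1: (−1)^1·6.0000/(2)·0.9037^2·0.4281^2 = -0.448988
d^2_{1,1}(0.8847) = +0.667098 -0.448988 = +0.218111
|D^2_{1,1}|² = |d^2_{1,1}(β)|² = (+0.218111)² = 0.047572 (the z-rotation phases have unit modulus)

P=0.0476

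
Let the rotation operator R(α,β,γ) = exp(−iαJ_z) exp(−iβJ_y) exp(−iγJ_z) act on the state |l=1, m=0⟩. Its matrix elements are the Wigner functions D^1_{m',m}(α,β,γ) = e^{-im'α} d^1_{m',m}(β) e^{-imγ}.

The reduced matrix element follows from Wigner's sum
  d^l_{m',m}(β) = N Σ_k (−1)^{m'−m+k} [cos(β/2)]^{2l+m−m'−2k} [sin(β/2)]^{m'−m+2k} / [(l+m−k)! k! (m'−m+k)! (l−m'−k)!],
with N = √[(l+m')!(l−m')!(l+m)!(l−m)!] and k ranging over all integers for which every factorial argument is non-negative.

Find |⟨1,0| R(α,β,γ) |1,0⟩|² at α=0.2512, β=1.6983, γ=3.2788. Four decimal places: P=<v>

D^1_{0,0}(0.2512,1.6983,3.2788) = e^{-i·0·0.2512}·d^1_{0,0}(1.6983)·e^{-i·0·3.2788}. Compute d first:
c=cos(1.6983/2)=0.660621, s=sin(1.6983/2)=0.750719; N=√[1·1·1·1]=1.000000
The bounds max(0,m−m')=0 and min(l+m,l−m')=1 give 2 terms
  k=0: (−1)^0·1.0000/(1)·0.6606^2·0.7507^0 = +0.436421
  k=1: (−1)^1·1.0000/(1)·0.6606^0·0.7507^2 = -0.563579
d^1_{0,0}(1.6983) = +0.436421 -0.563579 = -0.127158
|D^1_{0,0}|² = |d^1_{0,0}(β)|² = (-0.127158)² = 0.016169 (the z-rotation phases have unit modulus)

P=0.0162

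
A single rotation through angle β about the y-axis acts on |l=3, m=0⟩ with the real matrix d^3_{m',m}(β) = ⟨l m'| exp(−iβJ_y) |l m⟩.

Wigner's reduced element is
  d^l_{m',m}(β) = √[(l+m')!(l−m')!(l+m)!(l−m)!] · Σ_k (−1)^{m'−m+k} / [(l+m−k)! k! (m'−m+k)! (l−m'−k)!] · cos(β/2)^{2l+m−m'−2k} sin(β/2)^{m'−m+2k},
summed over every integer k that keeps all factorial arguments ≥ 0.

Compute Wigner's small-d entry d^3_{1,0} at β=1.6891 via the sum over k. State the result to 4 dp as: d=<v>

d^3_{1,0}(β=1.6891) via Wigner's sum:
With c≡cos(β/2)=0.664068 and s≡sin(β/2)=0.747672, N=[24·2·6·6]^{1/2}=41.569219
k∈{0,1,2} keeps every argument non-negative
  k=0: (−1)^1·41.5692/(12)·0.6641^5·0.7477^1 = -0.334475
  k=1: (−1)^2·41.5692/(4)·0.6641^3·0.7477^3 = +1.271988
  k=2: (−1)^3·41.5692/(12)·0.6641^1·0.7477^5 = -0.537477
d^3_{1,0}(1.6891) = -0.334475 +1.271988 -0.537477 = +0.400036

d=0.4000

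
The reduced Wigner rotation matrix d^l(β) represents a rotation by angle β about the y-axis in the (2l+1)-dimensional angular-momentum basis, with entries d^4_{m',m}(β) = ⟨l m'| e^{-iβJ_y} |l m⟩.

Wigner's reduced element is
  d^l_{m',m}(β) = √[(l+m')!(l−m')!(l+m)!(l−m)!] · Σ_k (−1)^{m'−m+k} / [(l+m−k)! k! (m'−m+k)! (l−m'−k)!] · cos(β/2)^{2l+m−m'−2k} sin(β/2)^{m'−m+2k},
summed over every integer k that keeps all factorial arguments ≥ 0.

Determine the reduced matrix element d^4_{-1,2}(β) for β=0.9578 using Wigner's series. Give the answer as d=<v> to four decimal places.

d=0.4704

d^4_{-1,2}(β=0.9578) via Wigner's sum:
With c≡cos(β/2)=0.887502 and s≡sin(β/2)=0.460803, N=[6·120·720·2]^{1/2}=1018.233765
k: max(0,(2)−(-1))=3 … min(4+(2),4−(-1))=5
  k=3: (−1)^0·1018.2338/(72)·0.8875^5·0.4608^3 = +0.761919
  k=4: (−1)^1·1018.2338/(48)·0.8875^3·0.4608^5 = -0.308100
  k=5: (−1)^2·1018.2338/(240)·0.8875^1·0.4608^7 = +0.016612
d^4_{-1,2}(0.9578) = +0.761919 -0.308100 +0.016612 = +0.470431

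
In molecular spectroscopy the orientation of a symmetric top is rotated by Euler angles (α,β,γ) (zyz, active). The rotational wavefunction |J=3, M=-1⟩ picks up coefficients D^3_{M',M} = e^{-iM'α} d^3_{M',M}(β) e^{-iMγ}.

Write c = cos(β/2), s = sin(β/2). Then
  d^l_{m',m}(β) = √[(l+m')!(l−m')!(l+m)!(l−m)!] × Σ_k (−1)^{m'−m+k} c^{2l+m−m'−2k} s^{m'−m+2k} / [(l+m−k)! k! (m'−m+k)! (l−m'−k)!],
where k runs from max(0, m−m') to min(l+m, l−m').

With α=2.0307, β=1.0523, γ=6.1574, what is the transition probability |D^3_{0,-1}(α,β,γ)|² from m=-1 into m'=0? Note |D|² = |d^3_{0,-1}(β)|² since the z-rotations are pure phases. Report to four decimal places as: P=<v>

P=0.0074

Split into d^3_{0,-1}(β=1.0523) × two z-phases.
c=cos(1.0523/2)=0.864747, s=sin(1.0523/2)=0.502208; N=√[6·6·2·24]=41.569219
The bounds max(0,m−m')=0 and min(l+m,l−m')=2 give 3 terms
  k=0: (−1)^1·41.5692/(12)·0.8647^5·0.5022^1 = -0.841239
  k=1: (−1)^2·41.5692/(4)·0.8647^3·0.5022^3 = +0.851196
  k=2: (−1)^3·41.5692/(12)·0.8647^1·0.5022^5 = -0.095697
d^3_{0,-1}(1.0523) = -0.841239 +0.851196 -0.095697 = -0.085740
|D^3_{0,-1}|² = |d^3_{0,-1}(β)|² = (-0.085740)² = 0.007351 (the z-rotation phases have unit modulus)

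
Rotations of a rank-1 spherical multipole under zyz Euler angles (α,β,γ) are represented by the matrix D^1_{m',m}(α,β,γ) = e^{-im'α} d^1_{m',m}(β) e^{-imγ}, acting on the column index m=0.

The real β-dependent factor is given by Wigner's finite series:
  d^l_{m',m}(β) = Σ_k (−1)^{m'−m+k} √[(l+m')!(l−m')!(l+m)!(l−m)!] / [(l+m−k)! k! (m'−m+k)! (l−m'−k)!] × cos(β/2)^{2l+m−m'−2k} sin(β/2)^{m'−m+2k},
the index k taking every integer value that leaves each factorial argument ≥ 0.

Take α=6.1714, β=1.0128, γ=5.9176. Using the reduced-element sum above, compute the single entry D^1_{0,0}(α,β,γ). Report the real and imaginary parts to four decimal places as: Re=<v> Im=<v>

D^1_{0,0}(6.1714,1.0128,5.9176) = e^{-i·0·6.1714}·d^1_{0,0}(1.0128)·e^{-i·0·5.9176}. Compute d first:
With c≡cos(β/2)=0.874496 and s≡sin(β/2)=0.485032, N=[1·1·1·1]^{1/2}=1.000000
The bounds max(0,m−m')=0 and min(l+m,l−m')=1 give 2 terms
  k=0: (−1)^0·1.0000/(1)·0.8745^2·0.4850^0 = +0.764744
  k=1: (−1)^1·1.0000/(1)·0.8745^0·0.4850^2 = -0.235256
d^1_{0,0}(1.0128) = +0.764744 -0.235256 = +0.529488
Attach z-rotation phases: D = e^{-i(0)(6.1714)}·(+0.529488)·e^{-i(0)(5.9176)} = +0.529488+0.000000i

Re=0.5295 Im=0.0000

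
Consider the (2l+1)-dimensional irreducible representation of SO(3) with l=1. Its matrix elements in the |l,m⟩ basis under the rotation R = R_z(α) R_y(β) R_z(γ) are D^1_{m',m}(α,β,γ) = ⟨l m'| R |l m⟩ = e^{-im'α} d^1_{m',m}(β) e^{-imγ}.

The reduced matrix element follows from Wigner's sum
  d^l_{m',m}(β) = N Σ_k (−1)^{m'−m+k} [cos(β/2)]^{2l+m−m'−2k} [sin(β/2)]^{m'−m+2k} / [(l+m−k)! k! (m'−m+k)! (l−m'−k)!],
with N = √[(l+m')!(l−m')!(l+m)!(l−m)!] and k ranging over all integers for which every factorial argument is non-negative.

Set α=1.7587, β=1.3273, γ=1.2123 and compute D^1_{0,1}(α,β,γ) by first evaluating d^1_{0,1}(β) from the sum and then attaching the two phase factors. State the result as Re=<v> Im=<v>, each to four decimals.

Re=0.2408 Im=-0.6426

D^1_{0,1}(1.7587,1.3273,1.2123) = e^{-i·0·1.7587}·d^1_{0,1}(1.3273)·e^{-i·1·1.2123}. Compute d first:
Half-angle: c=0.787749, s=0.615996. N=√(1·1·2·1)=1.414214
k∈{1} keeps every argument non-negative
  k=1: (−1)^0·1.4142/(1)·0.7877^1·0.6160^1 = +0.686248
d^1_{0,1}(1.3273) = +0.686248
Attach z-rotation phases: D = e^{-i(0)(1.7587)}·(+0.686248)·e^{-i(1)(1.2123)} = +0.240781-0.642620i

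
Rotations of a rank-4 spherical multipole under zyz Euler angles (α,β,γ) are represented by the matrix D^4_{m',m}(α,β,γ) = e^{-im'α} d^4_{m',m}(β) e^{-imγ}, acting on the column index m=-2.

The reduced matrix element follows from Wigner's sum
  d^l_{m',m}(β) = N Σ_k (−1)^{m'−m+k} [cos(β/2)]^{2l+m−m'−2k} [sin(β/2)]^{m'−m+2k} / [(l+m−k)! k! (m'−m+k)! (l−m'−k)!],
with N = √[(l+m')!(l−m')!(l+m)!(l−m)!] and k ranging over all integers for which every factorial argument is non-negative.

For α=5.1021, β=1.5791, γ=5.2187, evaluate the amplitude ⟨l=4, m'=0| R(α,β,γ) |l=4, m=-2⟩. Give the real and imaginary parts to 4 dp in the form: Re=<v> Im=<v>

Re=0.2092 Im=0.3351

First d^4_{0,-2}(β=1.5791), then the phase factors e^{-i(0)α} and e^{-i(-2)γ}:
c=cos(1.5791/2)=0.704165, s=sin(1.5791/2)=0.710036; N=√[24·24·2·720]=910.735966
Admissible k: 0..2 (factorial args all ≥0)
  k=0: (−1)^2·910.7360/(96)·0.7042^6·0.7100^2 = +0.583081
  k=1: (−1)^3·910.7360/(36)·0.7042^4·0.7100^4 = -1.580921
  k=2: (−1)^4·910.7360/(96)·0.7042^2·0.7100^6 = +0.602773
d^4_{0,-2}(1.5791) = +0.583081 -1.580921 +0.602773 = -0.395067
Attach z-rotation phases: D = e^{-i(0)(5.1021)}·(-0.395067)·e^{-i(-2)(5.2187)} = +0.209243+0.335105i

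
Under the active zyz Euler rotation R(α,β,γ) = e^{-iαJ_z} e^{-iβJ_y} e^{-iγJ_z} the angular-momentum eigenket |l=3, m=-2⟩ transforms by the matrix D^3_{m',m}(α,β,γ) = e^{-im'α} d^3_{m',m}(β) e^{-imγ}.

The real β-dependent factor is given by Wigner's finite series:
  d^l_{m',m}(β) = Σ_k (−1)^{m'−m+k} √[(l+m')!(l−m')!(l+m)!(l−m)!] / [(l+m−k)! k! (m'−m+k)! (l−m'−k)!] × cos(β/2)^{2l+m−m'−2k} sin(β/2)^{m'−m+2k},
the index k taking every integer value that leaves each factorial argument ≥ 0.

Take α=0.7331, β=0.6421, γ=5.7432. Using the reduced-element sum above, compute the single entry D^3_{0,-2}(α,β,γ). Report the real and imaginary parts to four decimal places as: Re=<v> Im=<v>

First d^3_{0,-2}(β=0.6421), then the phase factors e^{-i(0)α} and e^{-i(-2)γ}:
Half-angle: c=0.948905, s=0.315563. N=√(6·6·1·120)=65.726707
k∈{0,1} keeps every argument non-negative
  k=0: (−1)^2·65.7267/(12)·0.9489^4·0.3156^2 = +0.442205
  k=1: (−1)^3·65.7267/(12)·0.9489^2·0.3156^4 = -0.048905
d^3_{0,-2}(0.6421) = +0.442205 -0.048905 = +0.393300
Phases: e^{-i·(0)·0.7331}=+1.000000+0.000000i, e^{-i·(-2)·5.7432}=+0.471354-0.881944i ⇒ D=+0.185384-0.346868i

Re=0.1854 Im=-0.3469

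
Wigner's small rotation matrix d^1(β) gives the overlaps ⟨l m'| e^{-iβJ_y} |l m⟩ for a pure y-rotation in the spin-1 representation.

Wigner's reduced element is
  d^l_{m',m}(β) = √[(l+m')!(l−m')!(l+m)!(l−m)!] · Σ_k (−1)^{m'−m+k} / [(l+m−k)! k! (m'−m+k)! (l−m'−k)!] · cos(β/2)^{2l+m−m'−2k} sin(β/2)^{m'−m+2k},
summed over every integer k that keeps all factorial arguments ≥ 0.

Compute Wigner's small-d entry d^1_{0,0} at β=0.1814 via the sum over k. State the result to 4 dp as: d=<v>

d^1_{0,0}(β=0.1814) via Wigner's sum:
With c≡cos(β/2)=0.995890 and s≡sin(β/2)=0.090576, N=[1·1·1·1]^{1/2}=1.000000
k∈{0,1} keeps every argument non-negative
  k=0: (−1)^0·1.0000/(1)·0.9959^2·0.0906^0 = +0.991796
  k=1: (−1)^1·1.0000/(1)·0.9959^0·0.0906^2 = -0.008204
d^1_{0,0}(0.1814) = +0.991796 -0.008204 = +0.983592

d=0.9836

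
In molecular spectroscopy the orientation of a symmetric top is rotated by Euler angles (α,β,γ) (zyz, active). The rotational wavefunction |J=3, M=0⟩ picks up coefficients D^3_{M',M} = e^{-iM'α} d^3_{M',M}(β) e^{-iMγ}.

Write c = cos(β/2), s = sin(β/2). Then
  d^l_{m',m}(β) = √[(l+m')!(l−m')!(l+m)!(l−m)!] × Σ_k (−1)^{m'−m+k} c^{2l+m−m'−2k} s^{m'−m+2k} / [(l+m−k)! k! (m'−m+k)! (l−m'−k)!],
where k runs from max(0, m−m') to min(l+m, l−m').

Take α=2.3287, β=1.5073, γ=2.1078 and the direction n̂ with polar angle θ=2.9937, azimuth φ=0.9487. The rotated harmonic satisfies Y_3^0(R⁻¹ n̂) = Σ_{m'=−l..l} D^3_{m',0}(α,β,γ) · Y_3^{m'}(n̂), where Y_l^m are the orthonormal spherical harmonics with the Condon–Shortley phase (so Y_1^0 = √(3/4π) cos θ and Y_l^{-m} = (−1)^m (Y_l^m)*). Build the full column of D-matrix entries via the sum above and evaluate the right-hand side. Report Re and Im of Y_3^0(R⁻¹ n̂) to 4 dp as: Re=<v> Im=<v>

Re=0.0390 Im=0.0000

Need the full column D^3_{m',0} for m'=−3..3 at α=2.3287, β=1.5073, γ=2.1078.
cos(β/2)=0.729196, sin(β/2)=0.684305
d^3_{-3,0}: single k=3 term ⇒ +0.555644;  D = +0.423935+0.359193i
d^3_{-2,0}: k∈[2..3] ⇒ +0.725165 -0.638628 = +0.086538;  D = -0.004756-0.086407i
d^3_{-1,0}: k∈[1..3] ⇒ +0.488722 -1.291200 +0.379038 = -0.423440;  D = +0.291073-0.307536i
d^3_{0,0}: k∈[0..3] ⇒ +0.150337 -1.191568 +1.049372 -0.102683 = -0.094542;  D = -0.094542+0.000000i
d^3_{1,0}: k∈[0..2] ⇒ -0.488722 +1.291200 -0.379038 = +0.423440;  D = -0.291073-0.307536i
d^3_{2,0}: k∈[0..1] ⇒ +0.725165 -0.638628 = +0.086538;  D = -0.004756+0.086407i
d^3_{3,0}: single k=0 term ⇒ -0.555644;  D = -0.423935+0.359193i
Y_3^{m'}(θ=2.9937,φ=0.9487) and Σ D·Y over m':
  (+0.4239+0.3592i)·(-0.0013-0.0004i)  (-0.0048-0.0864i)·(+0.0070+0.0208i)  (+0.2911-0.3075i)·(+0.1080-0.1506i)  (-0.0945+0.0000i)·(-0.6981+0.0000i)  (-0.2911-0.3075i)·(-0.1080-0.1506i)  (-0.0048+0.0864i)·(+0.0070-0.0208i)  (-0.4239+0.3592i)·(+0.0013-0.0004i)
Y_3^0(R⁻¹ n̂) = +0.038962-0.000000i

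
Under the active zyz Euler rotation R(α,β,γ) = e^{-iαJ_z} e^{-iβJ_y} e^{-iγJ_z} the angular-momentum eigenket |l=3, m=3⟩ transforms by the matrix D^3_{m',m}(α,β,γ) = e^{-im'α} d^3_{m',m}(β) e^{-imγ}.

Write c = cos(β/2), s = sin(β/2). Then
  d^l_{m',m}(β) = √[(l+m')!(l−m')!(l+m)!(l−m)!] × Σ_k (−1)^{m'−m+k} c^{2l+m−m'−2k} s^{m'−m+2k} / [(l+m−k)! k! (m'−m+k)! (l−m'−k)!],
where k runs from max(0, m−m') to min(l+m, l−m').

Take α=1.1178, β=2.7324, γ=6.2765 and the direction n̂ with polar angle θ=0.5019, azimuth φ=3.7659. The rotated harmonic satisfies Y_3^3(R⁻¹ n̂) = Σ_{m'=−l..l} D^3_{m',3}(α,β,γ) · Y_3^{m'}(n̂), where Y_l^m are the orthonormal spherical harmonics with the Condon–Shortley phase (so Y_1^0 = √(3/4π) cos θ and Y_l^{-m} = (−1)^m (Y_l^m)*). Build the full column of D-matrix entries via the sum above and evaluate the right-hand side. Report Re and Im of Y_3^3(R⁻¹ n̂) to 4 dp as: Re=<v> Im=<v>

Re=0.0025 Im=0.0045

Need the full column D^3_{m',3} for m'=−3..3 at α=1.1178, β=2.7324, γ=6.2765.
cos(β/2)=0.203172, sin(β/2)=0.979143
d^3_{-3,3}: single k=6 term ⇒ +0.881205;  D = -0.857624-0.202493i
d^3_{-2,3}: single k=5 term ⇒ +0.447889;  D = -0.283318+0.346893i
d^3_{-1,3}: single k=4 term ⇒ +0.146946;  D = +0.061650+0.133388i
d^3_{0,3}: single k=3 term ⇒ +0.035208;  D = +0.035201+0.000706i
d^3_{1,3}: single k=2 term ⇒ +0.006327;  D = +0.002883-0.005632i
d^3_{2,3}: single k=1 term ⇒ +0.000830;  D = -0.000499-0.000664i
d^3_{3,3}: single k=0 term ⇒ +0.000070;  D = -0.000069+0.000013i
Y_3^{m'}(θ=0.5019,φ=3.7659) and Σ D·Y over m':
  (-0.8576-0.2025i)·(+0.0138+0.0444i)  (-0.2833+0.3469i)·(+0.0657-0.1967i)  (+0.0616+0.1334i)·(-0.3586+0.2584i)  (+0.0352+0.0007i)·(+0.2757+0.0000i)  (+0.0029-0.0056i)·(+0.3586+0.2584i)  (-0.0005-0.0007i)·(+0.0657+0.1967i)  (-0.0001+0.0000i)·(-0.0138+0.0444i)
Y_3^3(R⁻¹ n̂) = +0.002478+0.004535i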